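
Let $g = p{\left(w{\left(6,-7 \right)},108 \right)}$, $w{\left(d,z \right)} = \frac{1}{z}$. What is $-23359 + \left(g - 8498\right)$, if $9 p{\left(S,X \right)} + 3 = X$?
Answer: $- \frac{95536}{3} \approx -31845.0$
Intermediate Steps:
$p{\left(S,X \right)} = - \frac{1}{3} + \frac{X}{9}$
$g = \frac{35}{3}$ ($g = - \frac{1}{3} + \frac{1}{9} \cdot 108 = - \frac{1}{3} + 12 = \frac{35}{3} \approx 11.667$)
$-23359 + \left(g - 8498\right) = -23359 + \left(\frac{35}{3} - 8498\right) = -23359 - \frac{25459}{3} = - \frac{95536}{3}$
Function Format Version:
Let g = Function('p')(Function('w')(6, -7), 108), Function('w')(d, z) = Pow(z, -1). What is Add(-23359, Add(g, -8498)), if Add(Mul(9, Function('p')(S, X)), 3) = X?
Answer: Rational(-95536, 3) ≈ -31845.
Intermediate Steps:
Function('p')(S, X) = Add(Rational(-1, 3), Mul(Rational(1, 9), X))
g = Rational(35, 3) (g = Add(Rational(-1, 3), Mul(Rational(1, 9), 108)) = Add(Rational(-1, 3), 12) = Rational(35, 3) ≈ 11.667)
Add(-23359, Add(g, -8498)) = Add(-23359, Add(Rational(35, 3), -8498)) = Add(-23359, Rational(-25459, 3)) = Rational(-95536, 3)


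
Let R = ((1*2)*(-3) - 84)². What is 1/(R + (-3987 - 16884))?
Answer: -1/12771 ≈ -7.8302e-5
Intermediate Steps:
R = 8100 (R = (2*(-3) - 84)² = (-6 - 84)² = (-90)² = 8100)
1/(R + (-3987 - 16884)) = 1/(8100 + (-3987 - 16884)) = 1/(8100 - 20871) = 1/(-12771) = -1/12771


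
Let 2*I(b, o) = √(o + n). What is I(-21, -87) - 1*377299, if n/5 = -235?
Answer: -377299 + I*√1262/2 ≈ -3.773e+5 + 17.762*I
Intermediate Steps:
n = -1175 (n = 5*(-235) = -1175)
I(b, o) = √(-1175 + o)/2 (I(b, o) = √(o - 1175)/2 = √(-1175 + o)/2)
I(-21, -87) - 1*377299 = √(-1175 - 87)/2 - 1*377299 = √(-1262)/2 - 377299 = (I*√1262)/2 - 377299 = I*√1262/2 - 377299 = -377299 + I*√1262/2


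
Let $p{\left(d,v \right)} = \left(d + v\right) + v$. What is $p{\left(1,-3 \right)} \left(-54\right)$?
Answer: $270$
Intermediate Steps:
$p{\left(d,v \right)} = d + 2 v$
$p{\left(1,-3 \right)} \left(-54\right) = \left(1 + 2 \left(-3\right)\right) \left(-54\right) = \left(1 - 6\right) \left(-54\right) = \left(-5\right) \left(-54\right) = 270$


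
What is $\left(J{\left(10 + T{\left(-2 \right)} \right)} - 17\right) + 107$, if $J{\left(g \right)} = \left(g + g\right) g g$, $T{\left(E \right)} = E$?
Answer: $1114$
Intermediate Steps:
$J{\left(g \right)} = 2 g^{3}$ ($J{\left(g \right)} = 2 g g^{2} = 2 g^{3}$)
$\left(J{\left(10 + T{\left(-2 \right)} \right)} - 17\right) + 107 = \left(2 \left(10 - 2\right)^{3} - 17\right) + 107 = \left(2 \cdot 8^{3} - 17\right) + 107 = \left(2 \cdot 512 - 17\right) + 107 = \left(1024 - 17\right) + 107 = 1007 + 107 = 1114$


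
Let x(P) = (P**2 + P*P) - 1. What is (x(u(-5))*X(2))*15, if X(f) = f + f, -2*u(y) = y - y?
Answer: -60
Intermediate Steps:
u(y) = 0 (u(y) = -(y - y)/2 = -1/2*0 = 0)
X(f) = 2*f
x(P) = -1 + 2*P**2 (x(P) = (P**2 + P**2) - 1 = 2*P**2 - 1 = -1 + 2*P**2)
(x(u(-5))*X(2))*15 = ((-1 + 2*0**2)*(2*2))*15 = ((-1 + 2*0)*4)*15 = ((-1 + 0)*4)*15 = -1*4*15 = -4*15 = -60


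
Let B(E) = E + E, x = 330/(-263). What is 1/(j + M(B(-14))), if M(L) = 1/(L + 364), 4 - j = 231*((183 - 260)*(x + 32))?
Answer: 88368/48325782887 ≈ 1.8286e-6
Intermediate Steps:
x = -330/263 (x = 330*(-1/263) = -330/263 ≈ -1.2548)
B(E) = 2*E
j = 143826734/263 (j = 4 - 231*(183 - 260)*(-330/263 + 32) = 4 - 231*(-77*8086/263) = 4 - 231*(-622622)/263 = 4 - 1*(-143825682/263) = 4 + 143825682/263 = 143826734/263 ≈ 5.4687e+5)
M(L) = 1/(364 + L)
1/(j + M(B(-14))) = 1/(143826734/263 + 1/(364 + 2*(-14))) = 1/(143826734/263 + 1/(364 - 28)) = 1/(143826734/263 + 1/336) = 1/(48325782887/88368) = 88368/48325782887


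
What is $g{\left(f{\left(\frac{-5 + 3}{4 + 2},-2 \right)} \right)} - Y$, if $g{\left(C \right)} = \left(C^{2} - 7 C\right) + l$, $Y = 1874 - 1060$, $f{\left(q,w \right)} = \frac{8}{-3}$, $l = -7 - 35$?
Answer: $- \frac{7472}{9} \approx -830.22$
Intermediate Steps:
$l = -42$
$f{\left(q,w \right)} = - \frac{8}{3}$ ($f{\left(q,w \right)} = 8 \left(- \frac{1}{3}\right) = - \frac{8}{3}$)
$Y = 814$
$g{\left(C \right)} = -42 + C^{2} - 7 C$ ($g{\left(C \right)} = \left(C^{2} - 7 C\right) - 42 = -42 + C^{2} - 7 C$)
$g{\left(f{\left(\frac{-5 + 3}{4 + 2},-2 \right)} \right)} - Y = \left(-42 + \left(- \frac{8}{3}\right)^{2} - - \frac{56}{3}\right) - 814 = \left(-42 + \frac{64}{9} + \frac{56}{3}\right) - 814 = - \frac{146}{9} - 814 = - \frac{7472}{9}$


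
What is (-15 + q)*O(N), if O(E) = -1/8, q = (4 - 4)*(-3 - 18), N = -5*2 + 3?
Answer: 15/8 ≈ 1.8750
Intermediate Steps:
N = -7 (N = -10 + 3 = -7)
q = 0 (q = 0*(-21) = 0)
O(E) = -⅛ (O(E) = -1*⅛ = -⅛)
(-15 + q)*O(N) = (-15 + 0)*(-⅛) = -15*(-⅛) = 15/8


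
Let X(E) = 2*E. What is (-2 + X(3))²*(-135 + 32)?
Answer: -1648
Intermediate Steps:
(-2 + X(3))²*(-135 + 32) = (-2 + 2*3)²*(-135 + 32) = (-2 + 6)²*(-103) = 4²*(-103) = 16*(-103) = -1648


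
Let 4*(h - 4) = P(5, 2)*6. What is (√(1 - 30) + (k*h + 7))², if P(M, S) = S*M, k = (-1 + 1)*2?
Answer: (7 + I*√29)² ≈ 20.0 + 75.392*I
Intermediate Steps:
k = 0 (k = 0*2 = 0)
P(M, S) = M*S
h = 19 (h = 4 + ((5*2)*6)/4 = 4 + (10*6)/4 = 4 + (¼)*60 = 4 + 15 = 19)
(√(1 - 30) + (k*h + 7))² = (√(1 - 30) + (0*19 + 7))² = (√(-29) + (0 + 7))² = (I*√29 + 7)² = (7 + I*√29)²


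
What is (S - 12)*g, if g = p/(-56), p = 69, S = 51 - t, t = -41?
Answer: -690/7 ≈ -98.571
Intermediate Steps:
S = 92 (S = 51 - 1*(-41) = 51 + 41 = 92)
g = -69/56 (g = 69/(-56) = 69*(-1/56) = -69/56 ≈ -1.2321)
(S - 12)*g = (92 - 12)*(-69/56) = 80*(-69/56) = -690/7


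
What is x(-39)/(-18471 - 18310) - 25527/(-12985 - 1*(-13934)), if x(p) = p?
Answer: -938871576/34905169 ≈ -26.898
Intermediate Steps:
x(-39)/(-18471 - 18310) - 25527/(-12985 - 1*(-13934)) = -39/(-18471 - 18310) - 25527/(-12985 - 1*(-13934)) = -39/(-36781) - 25527/(-12985 + 13934) = -39*(-1/36781) - 25527/949 = 39/36781 - 25527*1/949 = 39/36781 - 25527/949 = -938871576/34905169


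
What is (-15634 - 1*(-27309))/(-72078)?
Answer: -11675/72078 ≈ -0.16198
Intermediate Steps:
(-15634 - 1*(-27309))/(-72078) = (-15634 + 27309)*(-1/72078) = 11675*(-1/72078) = -11675/72078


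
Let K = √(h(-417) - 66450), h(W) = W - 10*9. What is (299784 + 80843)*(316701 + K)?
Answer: 120544951527 + 380627*I*√66957 ≈ 1.2054e+11 + 9.8491e+7*I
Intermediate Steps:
h(W) = -90 + W (h(W) = W - 90 = -90 + W)
K = I*√66957 (K = √((-90 - 417) - 66450) = √(-507 - 66450) = √(-66957) = I*√66957 ≈ 258.76*I)
(299784 + 80843)*(316701 + K) = (299784 + 80843)*(316701 + I*√66957) = 380627*(316701 + I*√66957) = 120544951527 + 380627*I*√66957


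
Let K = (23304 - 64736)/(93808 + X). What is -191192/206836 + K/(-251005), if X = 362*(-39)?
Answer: -478040790162906/517156923080525 ≈ -0.92436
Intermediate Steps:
X = -14118
K = -20716/39845 (K = (23304 - 64736)/(93808 - 14118) = -41432/79690 = -41432*1/79690 = -20716/39845 ≈ -0.51991)
-191192/206836 + K/(-251005) = -191192/206836 - 20716/39845/(-251005) = -191192*1/206836 - 20716/39845*(-1/251005) = -47798/51709 + 20716/10001294225 = -478040790162906/517156923080525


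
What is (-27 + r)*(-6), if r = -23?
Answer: 300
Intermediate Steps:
(-27 + r)*(-6) = (-27 - 23)*(-6) = -50*(-6) = 300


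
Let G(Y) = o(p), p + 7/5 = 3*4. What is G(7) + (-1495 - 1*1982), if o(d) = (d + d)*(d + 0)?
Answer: -81307/25 ≈ -3252.3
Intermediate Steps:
p = 53/5 (p = -7/5 + 3*4 = -7/5 + 12 = 53/5 ≈ 10.600)
o(d) = 2*d**2 (o(d) = (2*d)*d = 2*d**2)
G(Y) = 5618/25 (G(Y) = 2*(53/5)**2 = 2*(2809/25) = 5618/25)
G(7) + (-1495 - 1*1982) = 5618/25 + (-1495 - 1*1982) = 5618/25 + (-1495 - 1982) = 5618/25 - 3477 = -81307/25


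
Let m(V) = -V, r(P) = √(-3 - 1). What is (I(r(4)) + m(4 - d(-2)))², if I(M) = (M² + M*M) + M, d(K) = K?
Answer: 192 - 56*I ≈ 192.0 - 56.0*I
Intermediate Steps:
r(P) = 2*I (r(P) = √(-4) = 2*I)
I(M) = M + 2*M² (I(M) = (M² + M²) + M = 2*M² + M = M + 2*M²)
(I(r(4)) + m(4 - d(-2)))² = ((2*I)*(1 + 2*(2*I)) - (4 - 1*(-2)))² = ((2*I)*(1 + 4*I) - (4 + 2))² = (2*I*(1 + 4*I) - 1*6)² = (2*I*(1 + 4*I) - 6)² = (-6 + 2*I*(1 + 4*I))²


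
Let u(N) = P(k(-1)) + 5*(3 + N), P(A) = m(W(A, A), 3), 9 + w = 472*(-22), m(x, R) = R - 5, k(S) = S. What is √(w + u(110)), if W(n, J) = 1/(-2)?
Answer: I*√9830 ≈ 99.146*I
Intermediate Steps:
W(n, J) = -½
m(x, R) = -5 + R
w = -10393 (w = -9 + 472*(-22) = -9 - 10384 = -10393)
P(A) = -2 (P(A) = -5 + 3 = -2)
u(N) = 13 + 5*N (u(N) = -2 + 5*(3 + N) = -2 + (15 + 5*N) = 13 + 5*N)
√(w + u(110)) = √(-10393 + (13 + 5*110)) = √(-10393 + (13 + 550)) = √(-10393 + 563) = √(-9830) = I*√9830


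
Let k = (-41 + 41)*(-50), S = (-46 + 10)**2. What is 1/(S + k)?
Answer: 1/1296 ≈ 0.00077160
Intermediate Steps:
S = 1296 (S = (-36)**2 = 1296)
k = 0 (k = 0*(-50) = 0)
1/(S + k) = 1/(1296 + 0) = 1/1296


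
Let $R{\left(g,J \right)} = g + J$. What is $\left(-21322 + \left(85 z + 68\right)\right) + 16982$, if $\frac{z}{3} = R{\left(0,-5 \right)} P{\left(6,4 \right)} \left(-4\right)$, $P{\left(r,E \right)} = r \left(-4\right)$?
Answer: $-126672$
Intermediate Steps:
$P{\left(r,E \right)} = - 4 r$
$R{\left(g,J \right)} = J + g$
$z = -1440$ ($z = 3 \left(-5 + 0\right) \left(\left(-4\right) 6\right) \left(-4\right) = 3 \left(-5\right) \left(-24\right) \left(-4\right) = 3 \cdot 120 \left(-4\right) = 3 \left(-480\right) = -1440$)
$\left(-21322 + \left(85 z + 68\right)\right) + 16982 = \left(-21322 + \left(85 \left(-1440\right) + 68\right)\right) + 16982 = \left(-21322 + \left(-122400 + 68\right)\right) + 16982 = \left(-21322 - 122332\right) + 16982 = -143654 + 16982 = -126672$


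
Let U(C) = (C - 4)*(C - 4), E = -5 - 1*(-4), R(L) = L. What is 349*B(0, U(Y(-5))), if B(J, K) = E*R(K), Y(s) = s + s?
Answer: -68404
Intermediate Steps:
E = -1 (E = -5 + 4 = -1)
Y(s) = 2*s
U(C) = (-4 + C)² (U(C) = (-4 + C)*(-4 + C) = (-4 + C)²)
B(J, K) = -K
349*B(0, U(Y(-5))) = 349*(-(-4 + 2*(-5))²) = 349*(-(-4 - 10)²) = 349*(-1*(-14)²) = 349*(-1*196) = 349*(-196) = -68404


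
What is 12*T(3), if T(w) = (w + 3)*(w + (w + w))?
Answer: 648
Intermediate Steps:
T(w) = 3*w*(3 + w) (T(w) = (3 + w)*(w + 2*w) = (3 + w)*(3*w) = 3*w*(3 + w))
12*T(3) = 12*(3*3*(3 + 3)) = 12*(3*3*6) = 12*54 = 648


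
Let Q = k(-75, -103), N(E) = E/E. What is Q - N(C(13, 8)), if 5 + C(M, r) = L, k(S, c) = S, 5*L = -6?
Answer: -76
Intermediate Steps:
L = -6/5 (L = (1/5)*(-6) = -6/5 ≈ -1.2000)
C(M, r) = -31/5 (C(M, r) = -5 - 6/5 = -31/5)
N(E) = 1
Q = -75
Q - N(C(13, 8)) = -75 - 1*1 = -75 - 1 = -76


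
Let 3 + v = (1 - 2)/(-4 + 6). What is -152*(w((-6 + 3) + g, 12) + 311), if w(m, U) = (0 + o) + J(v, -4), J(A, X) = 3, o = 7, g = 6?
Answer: -48792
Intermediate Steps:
v = -7/2 (v = -3 + (1 - 2)/(-4 + 6) = -3 - 1/2 = -7/2 ≈ -3.5000)
w(m, U) = 10 (w(m, U) = (0 + 7) + 3 = 7 + 3 = 10)
-152*(w((-6 + 3) + g, 12) + 311) = -152*(10 + 311) = -152*321 = -48792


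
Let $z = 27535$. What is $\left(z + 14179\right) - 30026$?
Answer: $11688$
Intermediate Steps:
$\left(z + 14179\right) - 30026 = \left(27535 + 14179\right) - 30026 = 41714 - 30026 = 11688$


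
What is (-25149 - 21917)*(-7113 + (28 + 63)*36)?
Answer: 180592242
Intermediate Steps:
(-25149 - 21917)*(-7113 + (28 + 63)*36) = -47066*(-7113 + 91*36) = -47066*(-7113 + 3276) = -47066*(-3837) = 180592242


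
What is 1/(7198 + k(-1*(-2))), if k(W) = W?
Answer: 1/7200 ≈ 0.00013889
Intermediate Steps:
1/(7198 + k(-1*(-2))) = 1/(7198 - 1*(-2)) = 1/(7198 + 2) = 1/7200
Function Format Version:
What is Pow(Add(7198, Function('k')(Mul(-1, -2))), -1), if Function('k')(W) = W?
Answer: Rational(1, 7200) ≈ 0.00013889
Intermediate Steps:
Pow(Add(7198, Function('k')(Mul(-1, -2))), -1) = Pow(Add(7198, Mul(-1, -2)), -1) = Pow(Add(7198, 2), -1) = Pow(7200, -1) = Rational(1, 7200)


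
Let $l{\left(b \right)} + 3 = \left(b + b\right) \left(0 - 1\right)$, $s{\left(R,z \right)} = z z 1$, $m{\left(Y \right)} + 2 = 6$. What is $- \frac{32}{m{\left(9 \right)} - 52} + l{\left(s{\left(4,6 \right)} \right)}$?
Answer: $- \frac{223}{3} \approx -74.333$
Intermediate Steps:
$m{\left(Y \right)} = 4$ ($m{\left(Y \right)} = -2 + 6 = 4$)
$s{\left(R,z \right)} = z^{2}$ ($s{\left(R,z \right)} = z^{2} \cdot 1 = z^{2}$)
$l{\left(b \right)} = -3 - 2 b$ ($l{\left(b \right)} = -3 + \left(b + b\right) \left(0 - 1\right) = -3 + 2 b \left(-1\right) = -3 - 2 b$)
$- \frac{32}{m{\left(9 \right)} - 52} + l{\left(s{\left(4,6 \right)} \right)} = - \frac{32}{4 - 52} - \left(3 + 2 \cdot 6^{2}\right) = - \frac{32}{-48} - 75 = \left(-32\right) \left(- \frac{1}{48}\right) - 75 = \frac{2}{3} - 75 = - \frac{223}{3}$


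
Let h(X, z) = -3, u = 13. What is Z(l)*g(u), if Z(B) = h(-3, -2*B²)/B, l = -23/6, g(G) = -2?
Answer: -36/23 ≈ -1.5652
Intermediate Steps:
l = -23/6 (l = -23*⅙ = -23/6 ≈ -3.8333)
Z(B) = -3/B
Z(l)*g(u) = -3/(-23/6)*(-2) = -3*(-6/23)*(-2) = (18/23)*(-2) = -36/23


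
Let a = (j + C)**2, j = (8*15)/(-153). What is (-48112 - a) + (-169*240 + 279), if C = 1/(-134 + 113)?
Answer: -1251743074/14161 ≈ -88394.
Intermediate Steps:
j = -40/51 (j = 120*(-1/153) = -40/51 ≈ -0.78431)
C = -1/21 (C = 1/(-21) = -1/21 ≈ -0.047619)
a = 9801/14161 (a = (-40/51 - 1/21)**2 = (-99/119)**2 = 9801/14161 ≈ 0.69211)
(-48112 - a) + (-169*240 + 279) = (-48112 - 1*9801/14161) + (-169*240 + 279) = (-48112 - 9801/14161) + (-40560 + 279) = -681323833/14161 - 40281 = -1251743074/14161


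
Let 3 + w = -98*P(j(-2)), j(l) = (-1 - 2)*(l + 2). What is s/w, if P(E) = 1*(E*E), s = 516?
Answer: -172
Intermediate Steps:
j(l) = -6 - 3*l (j(l) = -3*(2 + l) = -6 - 3*l)
P(E) = E**2 (P(E) = 1*E**2 = E**2)
w = -3 (w = -3 - 98*(-6 - 3*(-2))**2 = -3 - 98*(-6 + 6)**2 = -3 - 98*0**2 = -3 - 98*0 = -3 + 0 = -3)
s/w = 516/(-3) = 516*(-1/3) = -172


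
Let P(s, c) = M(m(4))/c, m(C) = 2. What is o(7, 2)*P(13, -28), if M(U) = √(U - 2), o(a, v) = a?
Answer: 0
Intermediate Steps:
M(U) = √(-2 + U)
P(s, c) = 0 (P(s, c) = √(-2 + 2)/c = √0/c = 0/c = 0)
o(7, 2)*P(13, -28) = 7*0 = 0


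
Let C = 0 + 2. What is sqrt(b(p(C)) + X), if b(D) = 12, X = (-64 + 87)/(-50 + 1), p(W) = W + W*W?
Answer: sqrt(565)/7 ≈ 3.3957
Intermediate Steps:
C = 2
p(W) = W + W**2
X = -23/49 (X = 23/(-49) = 23*(-1/49) = -23/49 ≈ -0.46939)
sqrt(b(p(C)) + X) = sqrt(12 - 23/49) = sqrt(565/49) = sqrt(565)/7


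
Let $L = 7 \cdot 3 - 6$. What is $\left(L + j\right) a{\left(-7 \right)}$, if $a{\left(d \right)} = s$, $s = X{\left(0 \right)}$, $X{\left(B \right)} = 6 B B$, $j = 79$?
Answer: $0$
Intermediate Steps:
$X{\left(B \right)} = 6 B^{2}$
$s = 0$ ($s = 6 \cdot 0^{2} = 6 \cdot 0 = 0$)
$a{\left(d \right)} = 0$
$L = 15$ ($L = 21 - 6 = 15$)
$\left(L + j\right) a{\left(-7 \right)} = \left(15 + 79\right) 0 = 94 \cdot 0 = 0$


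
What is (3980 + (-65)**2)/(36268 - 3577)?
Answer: 2735/10897 ≈ 0.25099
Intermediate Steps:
(3980 + (-65)**2)/(36268 - 3577) = (3980 + 4225)/32691 = 8205*(1/32691) = 2735/10897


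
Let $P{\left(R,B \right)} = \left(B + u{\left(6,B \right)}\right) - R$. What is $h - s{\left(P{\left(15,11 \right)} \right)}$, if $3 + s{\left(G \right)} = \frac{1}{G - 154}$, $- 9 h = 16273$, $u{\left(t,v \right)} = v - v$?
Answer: $- \frac{2566859}{1422} \approx -1805.1$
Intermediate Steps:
$u{\left(t,v \right)} = 0$
$P{\left(R,B \right)} = B - R$ ($P{\left(R,B \right)} = \left(B + 0\right) - R = B - R$)
$h = - \frac{16273}{9}$ ($h = \left(- \frac{1}{9}\right) 16273 = - \frac{16273}{9} \approx -1808.1$)
$s{\left(G \right)} = -3 + \frac{1}{-154 + G}$ ($s{\left(G \right)} = -3 + \frac{1}{G - 154} = -3 + \frac{1}{-154 + G}$)
$h - s{\left(P{\left(15,11 \right)} \right)} = - \frac{16273}{9} - \frac{463 - 3 \left(11 - 15\right)}{-154 + \left(11 - 15\right)} = - \frac{16273}{9} - \frac{463 - -12}{-154 - 4} = - \frac{16273}{9} - \frac{463 + 12}{-158} = - \frac{16273}{9} - \left(- \frac{1}{158}\right) 475 = - \frac{16273}{9} - - \frac{475}{158} = - \frac{16273}{9} + \frac{475}{158} = - \frac{2566859}{1422}$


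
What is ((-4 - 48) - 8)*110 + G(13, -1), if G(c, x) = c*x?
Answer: -6613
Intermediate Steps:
((-4 - 48) - 8)*110 + G(13, -1) = ((-4 - 48) - 8)*110 + 13*(-1) = (-52 - 8)*110 - 13 = -60*110 - 13 = -6600 - 13 = -6613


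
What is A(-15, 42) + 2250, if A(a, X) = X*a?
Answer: 1620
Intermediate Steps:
A(-15, 42) + 2250 = 42*(-15) + 2250 = -630 + 2250 = 1620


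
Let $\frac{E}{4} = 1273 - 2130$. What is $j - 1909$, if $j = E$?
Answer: $-5337$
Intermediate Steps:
$E = -3428$ ($E = 4 \left(1273 - 2130\right) = 4 \left(-857\right) = -3428$)
$j = -3428$
$j - 1909 = -3428 - 1909 = -5337$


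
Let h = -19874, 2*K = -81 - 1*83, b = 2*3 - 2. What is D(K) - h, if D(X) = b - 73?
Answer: 19805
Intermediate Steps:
b = 4 (b = 6 - 2 = 4)
K = -82 (K = (-81 - 1*83)/2 = (-81 - 83)/2 = (½)*(-164) = -82)
D(X) = -69 (D(X) = 4 - 73 = -69)
D(K) - h = -69 - 1*(-19874) = -69 + 19874 = 19805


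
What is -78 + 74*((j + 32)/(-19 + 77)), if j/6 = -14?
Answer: -4186/29 ≈ -144.34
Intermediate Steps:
j = -84 (j = 6*(-14) = -84)
-78 + 74*((j + 32)/(-19 + 77)) = -78 + 74*((-84 + 32)/(-19 + 77)) = -78 + 74*(-52/58) = -78 + 74*(-52*1/58) = -78 + 74*(-26/29) = -78 - 1924/29 = -4186/29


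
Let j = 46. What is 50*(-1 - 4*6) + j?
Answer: -1204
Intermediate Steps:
50*(-1 - 4*6) + j = 50*(-1 - 4*6) + 46 = 50*(-1 - 24) + 46 = 50*(-25) + 46 = -1250 + 46 = -1204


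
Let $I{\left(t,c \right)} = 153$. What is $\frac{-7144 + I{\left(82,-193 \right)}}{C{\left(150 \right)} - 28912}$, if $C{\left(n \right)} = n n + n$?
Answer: $\frac{6991}{6262} \approx 1.1164$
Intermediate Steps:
$C{\left(n \right)} = n + n^{2}$ ($C{\left(n \right)} = n^{2} + n = n + n^{2}$)
$\frac{-7144 + I{\left(82,-193 \right)}}{C{\left(150 \right)} - 28912} = \frac{-7144 + 153}{150 \left(1 + 150\right) - 28912} = - \frac{6991}{150 \cdot 151 - 28912} = - \frac{6991}{22650 - 28912} = - \frac{6991}{-6262} = \left(-6991\right) \left(- \frac{1}{6262}\right) = \frac{6991}{6262}$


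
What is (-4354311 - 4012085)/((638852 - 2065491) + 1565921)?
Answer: -4183198/69641 ≈ -60.068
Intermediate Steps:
(-4354311 - 4012085)/((638852 - 2065491) + 1565921) = -8366396/(-1426639 + 1565921) = -8366396/139282 = -8366396*1/139282 = -4183198/69641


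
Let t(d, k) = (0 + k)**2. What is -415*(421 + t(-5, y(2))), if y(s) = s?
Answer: -176375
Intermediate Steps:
t(d, k) = k**2
-415*(421 + t(-5, y(2))) = -415*(421 + 2**2) = -415*(421 + 4) = -415*425 = -176375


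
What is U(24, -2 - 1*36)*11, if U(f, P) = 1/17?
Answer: 11/17 ≈ 0.64706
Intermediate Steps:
U(f, P) = 1/17
U(24, -2 - 1*36)*11 = (1/17)*11 = 11/17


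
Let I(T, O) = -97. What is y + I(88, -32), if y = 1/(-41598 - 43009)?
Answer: -8206880/84607 ≈ -97.000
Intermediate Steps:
y = -1/84607 (y = 1/(-84607) = -1/84607 ≈ -1.1819e-5)
y + I(88, -32) = -1/84607 - 97 = -8206880/84607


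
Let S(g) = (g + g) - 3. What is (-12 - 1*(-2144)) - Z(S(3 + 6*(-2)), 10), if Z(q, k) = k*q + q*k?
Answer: 2552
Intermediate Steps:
S(g) = -3 + 2*g (S(g) = 2*g - 3 = -3 + 2*g)
Z(q, k) = 2*k*q (Z(q, k) = k*q + k*q = 2*k*q)
(-12 - 1*(-2144)) - Z(S(3 + 6*(-2)), 10) = (-12 - 1*(-2144)) - 2*10*(-3 + 2*(3 + 6*(-2))) = (-12 + 2144) - 2*10*(-3 + 2*(3 - 12)) = 2132 - 2*10*(-3 + 2*(-9)) = 2132 - 2*10*(-3 - 18) = 2132 - 2*10*(-21) = 2132 - 1*(-420) = 2132 + 420 = 2552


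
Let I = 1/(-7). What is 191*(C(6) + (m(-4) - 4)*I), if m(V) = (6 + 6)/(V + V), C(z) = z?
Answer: 18145/14 ≈ 1296.1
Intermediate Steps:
I = -1/7 ≈ -0.14286
m(V) = 6/V (m(V) = 12/((2*V)) = 12*(1/(2*V)) = 6/V)
191*(C(6) + (m(-4) - 4)*I) = 191*(6 + (6/(-4) - 4)*(-1/7)) = 191*(6 + (6*(-1/4) - 4)*(-1/7)) = 191*(6 + (-3/2 - 4)*(-1/7)) = 191*(6 - 11/2*(-1/7)) = 191*(6 + 11/14) = 191*(95/14) = 18145/14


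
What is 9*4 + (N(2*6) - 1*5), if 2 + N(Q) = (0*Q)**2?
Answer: 29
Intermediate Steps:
N(Q) = -2 (N(Q) = -2 + (0*Q)**2 = -2 + 0**2 = -2 + 0 = -2)
9*4 + (N(2*6) - 1*5) = 9*4 + (-2 - 1*5) = 36 + (-2 - 5) = 36 - 7 = 29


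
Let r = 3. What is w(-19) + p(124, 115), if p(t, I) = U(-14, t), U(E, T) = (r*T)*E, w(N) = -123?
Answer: -5331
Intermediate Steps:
U(E, T) = 3*E*T (U(E, T) = (3*T)*E = 3*E*T)
p(t, I) = -42*t (p(t, I) = 3*(-14)*t = -42*t)
w(-19) + p(124, 115) = -123 - 42*124 = -123 - 5208 = -5331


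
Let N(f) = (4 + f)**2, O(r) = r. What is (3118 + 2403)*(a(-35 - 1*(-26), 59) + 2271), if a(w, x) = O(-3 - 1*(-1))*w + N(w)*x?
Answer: 20781044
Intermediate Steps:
a(w, x) = -2*w + x*(4 + w)**2 (a(w, x) = (-3 - 1*(-1))*w + (4 + w)**2*x = (-3 + 1)*w + x*(4 + w)**2 = -2*w + x*(4 + w)**2)
(3118 + 2403)*(a(-35 - 1*(-26), 59) + 2271) = (3118 + 2403)*((-2*(-35 - 1*(-26)) + 59*(4 + (-35 - 1*(-26)))**2) + 2271) = 5521*((-2*(-35 + 26) + 59*(4 + (-35 + 26))**2) + 2271) = 5521*((-2*(-9) + 59*(4 - 9)**2) + 2271) = 5521*((18 + 59*(-5)**2) + 2271) = 5521*((18 + 59*25) + 2271) = 5521*((18 + 1475) + 2271) = 5521*(1493 + 2271) = 5521*3764 = 20781044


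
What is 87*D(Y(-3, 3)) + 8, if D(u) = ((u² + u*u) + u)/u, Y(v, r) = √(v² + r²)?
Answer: 95 + 522*√2 ≈ 833.22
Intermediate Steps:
Y(v, r) = √(r² + v²)
D(u) = (u + 2*u²)/u (D(u) = ((u² + u²) + u)/u = (2*u² + u)/u = (u + 2*u²)/u)
87*D(Y(-3, 3)) + 8 = 87*(1 + 2*√(3² + (-3)²)) + 8 = 87*(1 + 2*√(9 + 9)) + 8 = 87*(1 + 2*√18) + 8 = 87*(1 + 2*(3*√2)) + 8 = 87*(1 + 6*√2) + 8 = (87 + 522*√2) + 8 = 95 + 522*√2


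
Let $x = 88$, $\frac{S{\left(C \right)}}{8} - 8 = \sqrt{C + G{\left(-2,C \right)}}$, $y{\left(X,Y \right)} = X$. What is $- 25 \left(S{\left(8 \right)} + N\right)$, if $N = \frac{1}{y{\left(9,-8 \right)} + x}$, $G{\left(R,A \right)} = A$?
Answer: $- \frac{232825}{97} \approx -2400.3$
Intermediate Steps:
$S{\left(C \right)} = 64 + 8 \sqrt{2} \sqrt{C}$ ($S{\left(C \right)} = 64 + 8 \sqrt{C + C} = 64 + 8 \sqrt{2 C} = 64 + 8 \sqrt{2} \sqrt{C}$)
$N = \frac{1}{97}$ ($N = \frac{1}{9 + 88} = \frac{1}{97} \approx 0.010309$)
$- 25 \left(S{\left(8 \right)} + N\right) = - 25 \left(\left(64 + 8 \sqrt{2} \sqrt{8}\right) + \frac{1}{97}\right) = - 25 \left(\left(64 + 8 \sqrt{2} \cdot 2 \sqrt{2}\right) + \frac{1}{97}\right) = - 25 \left(\left(64 + 32\right) + \frac{1}{97}\right) = - 25 \left(96 + \frac{1}{97}\right) = \left(-25\right) \frac{9313}{97} = - \frac{232825}{97}$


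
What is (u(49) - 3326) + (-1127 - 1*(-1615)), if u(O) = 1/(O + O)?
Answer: -278123/98 ≈ -2838.0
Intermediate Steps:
u(O) = 1/(2*O)
(u(49) - 3326) + (-1127 - 1*(-1615)) = ((1/2)/49 - 3326) + (-1127 - 1*(-1615)) = ((1/2)*(1/49) - 3326) + (-1127 + 1615) = (1/98 - 3326) + 488 = -325947/98 + 488 = -278123/98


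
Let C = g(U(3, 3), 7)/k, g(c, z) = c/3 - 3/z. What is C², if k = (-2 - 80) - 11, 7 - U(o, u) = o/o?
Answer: 121/423801 ≈ 0.00028551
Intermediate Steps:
U(o, u) = 6 (U(o, u) = 7 - o/o = 7 - 1*1 = 7 - 1 = 6)
k = -93 (k = -82 - 11 = -93)
g(c, z) = -3/z + c/3 (g(c, z) = c*(⅓) - 3/z = c/3 - 3/z = -3/z + c/3)
C = -11/651 (C = (-3/7 + (⅓)*6)/(-93) = (-3*⅐ + 2)*(-1/93) = (-3/7 + 2)*(-1/93) = (11/7)*(-1/93) = -11/651 ≈ -0.016897)
C² = (-11/651)² = 121/423801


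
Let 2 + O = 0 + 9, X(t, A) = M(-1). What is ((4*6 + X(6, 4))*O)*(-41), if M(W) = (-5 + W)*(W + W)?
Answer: -10332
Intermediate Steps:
M(W) = 2*W*(-5 + W) (M(W) = (-5 + W)*(2*W) = 2*W*(-5 + W))
X(t, A) = 12 (X(t, A) = 2*(-1)*(-5 - 1) = 2*(-1)*(-6) = 12)
O = 7 (O = -2 + (0 + 9) = -2 + 9 = 7)
((4*6 + X(6, 4))*O)*(-41) = ((4*6 + 12)*7)*(-41) = ((24 + 12)*7)*(-41) = (36*7)*(-41) = 252*(-41) = -10332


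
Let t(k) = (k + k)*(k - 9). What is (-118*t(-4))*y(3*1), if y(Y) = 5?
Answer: -61360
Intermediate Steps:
t(k) = 2*k*(-9 + k) (t(k) = (2*k)*(-9 + k) = 2*k*(-9 + k))
(-118*t(-4))*y(3*1) = -236*(-4)*(-9 - 4)*5 = -236*(-4)*(-13)*5 = -118*104*5 = -12272*5 = -61360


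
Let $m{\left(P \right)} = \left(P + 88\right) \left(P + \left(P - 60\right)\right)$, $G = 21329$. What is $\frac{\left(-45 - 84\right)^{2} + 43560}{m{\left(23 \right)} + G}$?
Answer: $\frac{60201}{19775} \approx 3.0443$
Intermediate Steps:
$m{\left(P \right)} = \left(-60 + 2 P\right) \left(88 + P\right)$ ($m{\left(P \right)} = \left(88 + P\right) \left(P + \left(-60 + P\right)\right) = \left(88 + P\right) \left(-60 + 2 P\right) = \left(-60 + 2 P\right) \left(88 + P\right)$)
$\frac{\left(-45 - 84\right)^{2} + 43560}{m{\left(23 \right)} + G} = \frac{\left(-45 - 84\right)^{2} + 43560}{\left(-5280 + 2 \cdot 23^{2} + 116 \cdot 23\right) + 21329} = \frac{\left(-129\right)^{2} + 43560}{\left(-5280 + 2 \cdot 529 + 2668\right) + 21329} = \frac{16641 + 43560}{\left(-5280 + 1058 + 2668\right) + 21329} = \frac{60201}{-1554 + 21329} = \frac{60201}{19775}$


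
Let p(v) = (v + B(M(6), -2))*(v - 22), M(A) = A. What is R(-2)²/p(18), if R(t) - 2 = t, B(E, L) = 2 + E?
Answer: 0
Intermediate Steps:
R(t) = 2 + t
p(v) = (-22 + v)*(8 + v) (p(v) = (v + (2 + 6))*(v - 22) = (v + 8)*(-22 + v) = (8 + v)*(-22 + v) = (-22 + v)*(8 + v))
R(-2)²/p(18) = (2 - 2)²/(-176 + 18² - 14*18) = 0²/(-176 + 324 - 252) = 0/(-104) = 0*(-1/104) = 0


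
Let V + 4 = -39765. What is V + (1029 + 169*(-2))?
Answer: -39078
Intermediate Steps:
V = -39769 (V = -4 - 39765 = -39769)
V + (1029 + 169*(-2)) = -39769 + (1029 + 169*(-2)) = -39769 + (1029 - 338) = -39769 + 691 = -39078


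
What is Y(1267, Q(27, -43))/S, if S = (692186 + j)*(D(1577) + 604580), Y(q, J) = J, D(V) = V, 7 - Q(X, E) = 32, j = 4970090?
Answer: -25/3432228233332 ≈ -7.2839e-12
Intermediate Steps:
Q(X, E) = -25 (Q(X, E) = 7 - 1*32 = 7 - 32 = -25)
S = 3432228233332 (S = (692186 + 4970090)*(1577 + 604580) = 5662276*606157 = 3432228233332)
Y(1267, Q(27, -43))/S = -25/3432228233332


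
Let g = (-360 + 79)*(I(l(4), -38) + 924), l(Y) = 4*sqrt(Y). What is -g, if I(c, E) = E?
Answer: 248966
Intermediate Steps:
g = -248966 (g = (-360 + 79)*(-38 + 924) = -281*886 = -248966)
-g = -1*(-248966) = 248966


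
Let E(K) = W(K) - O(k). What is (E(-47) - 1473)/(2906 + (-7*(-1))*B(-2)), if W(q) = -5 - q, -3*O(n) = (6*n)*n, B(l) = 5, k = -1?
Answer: -1429/2941 ≈ -0.48589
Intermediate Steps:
O(n) = -2*n² (O(n) = -6*n*n/3 = -2*n²)
E(K) = -3 - K (E(K) = (-5 - K) - (-2)*(-1)² = (-5 - K) - (-2) = (-5 - K) - 1*(-2) = (-5 - K) + 2 = -3 - K)
(E(-47) - 1473)/(2906 + (-7*(-1))*B(-2)) = ((-3 - 1*(-47)) - 1473)/(2906 - 7*(-1)*5) = ((-3 + 47) - 1473)/(2906 + 7*5) = (44 - 1473)/(2906 + 35) = -1429/2941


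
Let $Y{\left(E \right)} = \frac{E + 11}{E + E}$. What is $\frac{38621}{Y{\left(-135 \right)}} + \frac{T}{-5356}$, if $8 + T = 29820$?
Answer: $\frac{6980862979}{83018} \approx 84089.0$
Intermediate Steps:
$T = 29812$ ($T = -8 + 29820 = 29812$)
$Y{\left(E \right)} = \frac{11 + E}{2 E}$
$\frac{38621}{Y{\left(-135 \right)}} + \frac{T}{-5356} = \frac{38621}{\frac{1}{2} \frac{1}{-135} \left(11 - 135\right)} + \frac{29812}{-5356} = \frac{38621}{\frac{1}{2} \left(- \frac{1}{135}\right) \left(-124\right)} + 29812 \left(- \frac{1}{5356}\right) = \frac{38621}{\frac{62}{135}} - \frac{7453}{1339} = 38621 \cdot \frac{135}{62} - \frac{7453}{1339} = \frac{5213835}{62} - \frac{7453}{1339} = \frac{6980862979}{83018}$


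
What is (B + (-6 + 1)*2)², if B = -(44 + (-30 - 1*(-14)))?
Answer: 1444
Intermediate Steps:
B = -28 (B = -(44 + (-30 + 14)) = -(44 - 16) = -1*28 = -28)
(B + (-6 + 1)*2)² = (-28 + (-6 + 1)*2)² = (-28 - 5*2)² = (-28 - 10)² = (-38)² = 1444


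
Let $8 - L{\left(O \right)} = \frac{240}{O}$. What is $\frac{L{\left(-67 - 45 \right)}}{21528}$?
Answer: $\frac{71}{150696} \approx 0.00047115$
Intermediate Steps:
$L{\left(O \right)} = 8 - \frac{240}{O}$
$\frac{L{\left(-67 - 45 \right)}}{21528} = \frac{8 - \frac{240}{-67 - 45}}{21528} = \left(8 - \frac{240}{-112}\right) \frac{1}{21528} = \left(8 - - \frac{15}{7}\right) \frac{1}{21528} = \left(8 + \frac{15}{7}\right) \frac{1}{21528} = \frac{71}{7} \cdot \frac{1}{21528} = \frac{71}{150696}$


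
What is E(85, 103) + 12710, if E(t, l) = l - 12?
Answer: 12801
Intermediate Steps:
E(t, l) = -12 + l (E(t, l) = l - 1*12 = l - 12 = -12 + l)
E(85, 103) + 12710 = (-12 + 103) + 12710 = 91 + 12710 = 12801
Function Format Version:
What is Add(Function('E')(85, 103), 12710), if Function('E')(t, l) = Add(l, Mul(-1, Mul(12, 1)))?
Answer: 12801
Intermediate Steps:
Function('E')(t, l) = Add(-12, l) (Function('E')(t, l) = Add(l, Mul(-1, 12)) = Add(l, -12) = Add(-12, l))
Add(Function('E')(85, 103), 12710) = Add(Add(-12, 103), 12710) = Add(91, 12710) = 12801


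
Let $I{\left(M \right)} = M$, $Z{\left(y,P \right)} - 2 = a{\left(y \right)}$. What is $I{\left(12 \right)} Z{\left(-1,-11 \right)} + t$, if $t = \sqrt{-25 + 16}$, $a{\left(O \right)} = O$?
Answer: $12 + 3 i \approx 12.0 + 3.0 i$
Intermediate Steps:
$Z{\left(y,P \right)} = 2 + y$
$t = 3 i$ ($t = \sqrt{-9} = 3 i \approx 3.0 i$)
$I{\left(12 \right)} Z{\left(-1,-11 \right)} + t = 12 \left(2 - 1\right) + 3 i = 12 \cdot 1 + 3 i = 12 + 3 i$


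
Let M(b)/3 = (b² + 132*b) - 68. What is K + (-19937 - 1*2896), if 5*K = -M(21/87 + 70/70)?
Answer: -96258513/4205 ≈ -22891.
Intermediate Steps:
M(b) = -204 + 3*b² + 396*b (M(b) = 3*((b² + 132*b) - 68) = 3*(-68 + b² + 132*b) = -204 + 3*b² + 396*b)
K = -245748/4205 (K = (-(-204 + 3*(21/87 + 70/70)² + 396*(21/87 + 70/70)))/5 = (-(-204 + 3*(21*(1/87) + 70*(1/70))² + 396*(21*(1/87) + 70*(1/70))))/5 = (-(-204 + 3*(7/29 + 1)² + 396*(7/29 + 1)))/5 = (-(-204 + 3*(36/29)² + 396*(36/29)))/5 = (-(-204 + 3*(1296/841) + 14256/29))/5 = (-(-204 + 3888/841 + 14256/29))/5 = (-1*245748/841)/5 = (⅕)*(-245748/841) = -245748/4205 ≈ -58.442)
K + (-19937 - 1*2896) = -245748/4205 + (-19937 - 1*2896) = -245748/4205 + (-19937 - 2896) = -245748/4205 - 22833 = -96258513/4205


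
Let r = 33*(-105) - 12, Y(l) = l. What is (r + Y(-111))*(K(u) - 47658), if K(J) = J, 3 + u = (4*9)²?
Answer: 166357620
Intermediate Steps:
u = 1293 (u = -3 + (4*9)² = -3 + 36² = -3 + 1296 = 1293)
r = -3477 (r = -3465 - 12 = -3477)
(r + Y(-111))*(K(u) - 47658) = (-3477 - 111)*(1293 - 47658) = -3588*(-46365) = 166357620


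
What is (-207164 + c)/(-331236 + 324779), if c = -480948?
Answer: 688112/6457 ≈ 106.57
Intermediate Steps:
(-207164 + c)/(-331236 + 324779) = (-207164 - 480948)/(-331236 + 324779) = -688112/(-6457) = -688112*(-1/6457) = 688112/6457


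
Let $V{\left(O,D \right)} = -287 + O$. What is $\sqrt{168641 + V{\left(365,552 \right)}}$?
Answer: $\sqrt{168719} \approx 410.75$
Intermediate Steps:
$\sqrt{168641 + V{\left(365,552 \right)}} = \sqrt{168641 + \left(-287 + 365\right)} = \sqrt{168641 + 78} = \sqrt{168719}$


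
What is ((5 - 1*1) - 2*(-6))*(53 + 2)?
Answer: 880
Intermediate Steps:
((5 - 1*1) - 2*(-6))*(53 + 2) = ((5 - 1) + 12)*55 = (4 + 12)*55 = 16*55 = 880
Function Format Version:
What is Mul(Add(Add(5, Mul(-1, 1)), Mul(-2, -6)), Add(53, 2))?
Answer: 880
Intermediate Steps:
Mul(Add(Add(5, Mul(-1, 1)), Mul(-2, -6)), Add(53, 2)) = Mul(Add(Add(5, -1), 12), 55) = Mul(Add(4, 12), 55) = Mul(16, 55) = 880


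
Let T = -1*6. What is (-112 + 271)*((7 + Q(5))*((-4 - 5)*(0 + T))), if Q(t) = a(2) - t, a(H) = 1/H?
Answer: 21465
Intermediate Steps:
a(H) = 1/H
T = -6
Q(t) = ½ - t (Q(t) = 1/2 - t = ½ - t)
(-112 + 271)*((7 + Q(5))*((-4 - 5)*(0 + T))) = (-112 + 271)*((7 + (½ - 1*5))*((-4 - 5)*(0 - 6))) = 159*((7 + (½ - 5))*(-9*(-6))) = 159*((7 - 9/2)*54) = 159*((5/2)*54) = 159*135 = 21465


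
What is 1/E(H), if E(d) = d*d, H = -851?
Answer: 1/724201 ≈ 1.3808e-6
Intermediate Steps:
E(d) = d**2
1/E(H) = 1/((-851)**2) = 1/724201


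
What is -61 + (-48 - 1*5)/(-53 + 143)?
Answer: -5543/90 ≈ -61.589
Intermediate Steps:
-61 + (-48 - 1*5)/(-53 + 143) = -61 + (-48 - 5)/90 = -61 - 53*1/90 = -61 - 53/90 = -5543/90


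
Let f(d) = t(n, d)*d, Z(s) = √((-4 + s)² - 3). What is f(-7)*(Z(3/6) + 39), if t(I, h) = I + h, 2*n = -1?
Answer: 4095/2 + 105*√37/4 ≈ 2207.2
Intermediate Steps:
n = -½ (n = (½)*(-1) = -½ ≈ -0.50000)
Z(s) = √(-3 + (-4 + s)²)
f(d) = d*(-½ + d) (f(d) = (-½ + d)*d = d*(-½ + d))
f(-7)*(Z(3/6) + 39) = (-7*(-½ - 7))*(√(-3 + (-4 + 3/6)²) + 39) = (-7*(-15/2))*(√(-3 + (-4 + 3*(⅙))²) + 39) = 105*(√(-3 + (-4 + ½)²) + 39)/2 = 105*(√(-3 + (-7/2)²) + 39)/2 = 105*(√(-3 + 49/4) + 39)/2 = 105*(√(37/4) + 39)/2 = 105*(√37/2 + 39)/2 = 105*(39 + √37/2)/2 = 4095/2 + 105*√37/4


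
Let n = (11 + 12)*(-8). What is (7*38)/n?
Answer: -133/92 ≈ -1.4457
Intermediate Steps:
n = -184 (n = 23*(-8) = -184)
(7*38)/n = (7*38)/(-184) = 266*(-1/184) = -133/92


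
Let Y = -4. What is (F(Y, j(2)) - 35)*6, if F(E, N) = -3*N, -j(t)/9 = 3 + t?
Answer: 600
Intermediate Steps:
j(t) = -27 - 9*t (j(t) = -9*(3 + t) = -27 - 9*t)
(F(Y, j(2)) - 35)*6 = (-3*(-27 - 9*2) - 35)*6 = (-3*(-27 - 18) - 35)*6 = (-3*(-45) - 35)*6 = (135 - 35)*6 = 100*6 = 600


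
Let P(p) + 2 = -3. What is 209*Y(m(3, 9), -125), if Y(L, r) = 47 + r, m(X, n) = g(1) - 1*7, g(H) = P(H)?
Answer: -16302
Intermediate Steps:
P(p) = -5 (P(p) = -2 - 3 = -5)
g(H) = -5
m(X, n) = -12 (m(X, n) = -5 - 1*7 = -5 - 7 = -12)
209*Y(m(3, 9), -125) = 209*(47 - 125) = 209*(-78) = -16302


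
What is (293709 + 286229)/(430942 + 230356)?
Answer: 289969/330649 ≈ 0.87697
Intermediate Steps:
(293709 + 286229)/(430942 + 230356) = 579938/661298 = 579938*(1/661298) = 289969/330649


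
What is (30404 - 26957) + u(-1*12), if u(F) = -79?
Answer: 3368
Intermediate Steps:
(30404 - 26957) + u(-1*12) = (30404 - 26957) - 79 = 3447 - 79 = 3368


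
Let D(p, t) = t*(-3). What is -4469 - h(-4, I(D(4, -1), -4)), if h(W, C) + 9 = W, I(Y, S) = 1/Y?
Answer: -4456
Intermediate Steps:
D(p, t) = -3*t
h(W, C) = -9 + W
-4469 - h(-4, I(D(4, -1), -4)) = -4469 - (-9 - 4) = -4469 - 1*(-13) = -4469 + 13 = -4456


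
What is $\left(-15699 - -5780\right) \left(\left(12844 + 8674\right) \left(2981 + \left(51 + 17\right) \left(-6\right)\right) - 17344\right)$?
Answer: $-549001473930$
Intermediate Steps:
$\left(-15699 - -5780\right) \left(\left(12844 + 8674\right) \left(2981 + \left(51 + 17\right) \left(-6\right)\right) - 17344\right) = \left(-15699 + 5780\right) \left(21518 \left(2981 + 68 \left(-6\right)\right) - 17344\right) = - 9919 \left(21518 \left(2981 - 408\right) - 17344\right) = - 9919 \left(21518 \cdot 2573 - 17344\right) = - 9919 \left(55365814 - 17344\right) = \left(-9919\right) 55348470 = -549001473930$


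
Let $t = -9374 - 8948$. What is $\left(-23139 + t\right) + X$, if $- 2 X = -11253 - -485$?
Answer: $-36077$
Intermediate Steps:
$t = -18322$
$X = 5384$ ($X = - \frac{-11253 - -485}{2} = - \frac{-11253 + 485}{2} = \left(- \frac{1}{2}\right) \left(-10768\right) = 5384$)
$\left(-23139 + t\right) + X = \left(-23139 - 18322\right) + 5384 = -41461 + 5384 = -36077$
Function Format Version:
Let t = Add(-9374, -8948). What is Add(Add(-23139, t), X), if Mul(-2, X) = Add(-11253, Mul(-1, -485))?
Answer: -36077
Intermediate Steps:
t = -18322
X = 5384 (X = Mul(Rational(-1, 2), Add(-11253, Mul(-1, -485))) = Mul(Rational(-1, 2), Add(-11253, 485)) = Mul(Rational(-1, 2), -10768) = 5384)
Add(Add(-23139, t), X) = Add(Add(-23139, -18322), 5384) = Add(-41461, 5384) = -36077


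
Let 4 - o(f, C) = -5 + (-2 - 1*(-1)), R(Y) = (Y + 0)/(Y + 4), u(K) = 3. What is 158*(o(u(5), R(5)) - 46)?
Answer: -5688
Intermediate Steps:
R(Y) = Y/(4 + Y)
o(f, C) = 10 (o(f, C) = 4 - (-5 + (-2 - 1*(-1))) = 4 - (-5 + (-2 + 1)) = 4 - (-5 - 1) = 4 - 1*(-6) = 4 + 6 = 10)
158*(o(u(5), R(5)) - 46) = 158*(10 - 46) = 158*(-36) = -5688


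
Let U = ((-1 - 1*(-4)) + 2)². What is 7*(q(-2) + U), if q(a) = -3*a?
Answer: 217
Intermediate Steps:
U = 25 (U = ((-1 + 4) + 2)² = (3 + 2)² = 5² = 25)
7*(q(-2) + U) = 7*(-3*(-2) + 25) = 7*(6 + 25) = 7*31 = 217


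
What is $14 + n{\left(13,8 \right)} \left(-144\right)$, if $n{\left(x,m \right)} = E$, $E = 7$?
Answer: $-994$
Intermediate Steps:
$n{\left(x,m \right)} = 7$
$14 + n{\left(13,8 \right)} \left(-144\right) = 14 + 7 \left(-144\right) = 14 - 1008 = -994$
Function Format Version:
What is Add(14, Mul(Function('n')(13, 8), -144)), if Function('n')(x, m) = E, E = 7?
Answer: -994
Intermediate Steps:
Function('n')(x, m) = 7
Add(14, Mul(Function('n')(13, 8), -144)) = Add(14, Mul(7, -144)) = Add(14, -1008) = -994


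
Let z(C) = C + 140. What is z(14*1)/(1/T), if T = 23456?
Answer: 3612224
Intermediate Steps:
z(C) = 140 + C
z(14*1)/(1/T) = (140 + 14*1)/(1/23456) = (140 + 14)/(1/23456) = 154*23456 = 3612224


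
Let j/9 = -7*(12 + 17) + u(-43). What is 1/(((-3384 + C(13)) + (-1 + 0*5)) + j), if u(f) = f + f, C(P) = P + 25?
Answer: -1/5948 ≈ -0.00016812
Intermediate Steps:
C(P) = 25 + P
u(f) = 2*f
j = -2601 (j = 9*(-7*(12 + 17) + 2*(-43)) = 9*(-7*29 - 86) = 9*(-203 - 86) = 9*(-289) = -2601)
1/(((-3384 + C(13)) + (-1 + 0*5)) + j) = 1/(((-3384 + (25 + 13)) + (-1 + 0*5)) - 2601) = 1/(((-3384 + 38) + (-1 + 0)) - 2601) = 1/((-3346 - 1) - 2601) = 1/(-3347 - 2601) = 1/(-5948) = -1/5948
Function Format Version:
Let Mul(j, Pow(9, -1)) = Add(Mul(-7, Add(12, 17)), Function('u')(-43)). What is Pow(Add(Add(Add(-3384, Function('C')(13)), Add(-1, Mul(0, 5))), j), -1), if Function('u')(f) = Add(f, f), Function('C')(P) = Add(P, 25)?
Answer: Rational(-1, 5948) ≈ -0.00016812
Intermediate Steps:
Function('C')(P) = Add(25, P)
Function('u')(f) = Mul(2, f)
j = -2601 (j = Mul(9, Add(Mul(-7, Add(12, 17)), Mul(2, -43))) = Mul(9, Add(Mul(-7, 29), -86)) = Mul(9, Add(-203, -86)) = Mul(9, -289) = -2601)
Pow(Add(Add(Add(-3384, Function('C')(13)), Add(-1, Mul(0, 5))), j), -1) = Pow(Add(Add(Add(-3384, Add(25, 13)), Add(-1, Mul(0, 5))), -2601), -1) = Pow(Add(Add(Add(-3384, 38), Add(-1, 0)), -2601), -1) = Pow(Add(Add(-3346, -1), -2601), -1) = Pow(Add(-3347, -2601), -1) = Pow(-5948, -1) = Rational(-1, 5948)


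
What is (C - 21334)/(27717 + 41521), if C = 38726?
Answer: 8696/34619 ≈ 0.25119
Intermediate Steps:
(C - 21334)/(27717 + 41521) = (38726 - 21334)/(27717 + 41521) = 17392/69238 = 17392*(1/69238) = 8696/34619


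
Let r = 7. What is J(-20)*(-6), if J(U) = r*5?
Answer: -210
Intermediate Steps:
J(U) = 35 (J(U) = 7*5 = 35)
J(-20)*(-6) = 35*(-6) = -210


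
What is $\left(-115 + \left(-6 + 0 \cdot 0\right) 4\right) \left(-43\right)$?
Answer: $5977$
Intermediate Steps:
$\left(-115 + \left(-6 + 0 \cdot 0\right) 4\right) \left(-43\right) = \left(-115 + \left(-6 + 0\right) 4\right) \left(-43\right) = \left(-115 - 24\right) \left(-43\right) = \left(-139\right) \left(-43\right) = 5977$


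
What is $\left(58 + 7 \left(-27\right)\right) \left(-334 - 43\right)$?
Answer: $49387$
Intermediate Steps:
$\left(58 + 7 \left(-27\right)\right) \left(-334 - 43\right) = \left(58 - 189\right) \left(-377\right) = \left(-131\right) \left(-377\right) = 49387$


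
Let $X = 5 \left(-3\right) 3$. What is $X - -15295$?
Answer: $15250$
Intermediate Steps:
$X = -45$ ($X = \left(-15\right) 3 = -45$)
$X - -15295 = -45 - -15295 = -45 + 15295 = 15250$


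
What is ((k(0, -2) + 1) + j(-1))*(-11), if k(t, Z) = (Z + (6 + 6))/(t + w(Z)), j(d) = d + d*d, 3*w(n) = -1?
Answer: 319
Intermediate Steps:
w(n) = -1/3 (w(n) = (1/3)*(-1) = -1/3)
j(d) = d + d**2
k(t, Z) = (12 + Z)/(-1/3 + t) (k(t, Z) = (Z + (6 + 6))/(t - 1/3) = (Z + 12)/(-1/3 + t) = (12 + Z)/(-1/3 + t))
((k(0, -2) + 1) + j(-1))*(-11) = ((3*(12 - 2)/(-1 + 3*0) + 1) - (1 - 1))*(-11) = ((3*10/(-1 + 0) + 1) - 1*0)*(-11) = ((3*10/(-1) + 1) + 0)*(-11) = ((3*(-1)*10 + 1) + 0)*(-11) = ((-30 + 1) + 0)*(-11) = (-29 + 0)*(-11) = -29*(-11) = 319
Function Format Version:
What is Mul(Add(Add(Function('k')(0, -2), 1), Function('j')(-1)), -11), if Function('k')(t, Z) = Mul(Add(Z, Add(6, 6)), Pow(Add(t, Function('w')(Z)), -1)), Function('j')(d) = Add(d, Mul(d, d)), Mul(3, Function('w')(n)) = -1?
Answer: 319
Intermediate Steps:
Function('w')(n) = Rational(-1, 3) (Function('w')(n) = Mul(Rational(1, 3), -1) = Rational(-1, 3))
Function('j')(d) = Add(d, Pow(d, 2))
Function('k')(t, Z) = Mul(Pow(Add(Rational(-1, 3), t), -1), Add(12, Z)) (Function('k')(t, Z) = Mul(Add(Z, Add(6, 6)), Pow(Add(t, Rational(-1, 3)), -1)) = Mul(Add(Z, 12), Pow(Add(Rational(-1, 3), t), -1)) = Mul(Add(12, Z), Pow(Add(Rational(-1, 3), t), -1)) = Mul(Pow(Add(Rational(-1, 3), t), -1), Add(12, Z)))
Mul(Add(Add(Function('k')(0, -2), 1), Function('j')(-1)), -11) = Mul(Add(Add(Mul(3, Pow(Add(-1, Mul(3, 0)), -1), Add(12, -2)), 1), Mul(-1, Add(1, -1))), -11) = Mul(Add(Add(Mul(3, Pow(Add(-1, 0), -1), 10), 1), Mul(-1, 0)), -11) = Mul(Add(Add(Mul(3, Pow(-1, -1), 10), 1), 0), -11) = Mul(Add(Add(Mul(3, -1, 10), 1), 0), -11) = Mul(Add(Add(-30, 1), 0), -11) = Mul(Add(-29, 0), -11) = Mul(-29, -11) = 319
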